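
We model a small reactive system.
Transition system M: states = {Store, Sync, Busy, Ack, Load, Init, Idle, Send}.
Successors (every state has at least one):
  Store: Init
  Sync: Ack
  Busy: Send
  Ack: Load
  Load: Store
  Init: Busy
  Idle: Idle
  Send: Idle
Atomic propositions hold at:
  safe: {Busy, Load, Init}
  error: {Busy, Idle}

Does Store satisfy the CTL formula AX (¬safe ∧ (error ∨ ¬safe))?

Sat(¬safe) = {Store, Sync, Ack, Idle, Send}
Sat(error ∨ ¬safe) = {Store, Sync, Busy, Ack, Idle, Send}
Sat(¬safe ∧ (error ∨ ¬safe)) = {Store, Sync, Ack, Idle, Send}
Sat(AX (¬safe ∧ (error ∨ ¬safe))) = {s : every successor in {Store, Sync, Ack, Idle, Send}} = {Sync, Busy, Load, Idle, Send}
Store ∉ Sat(AX (¬safe ∧ (error ∨ ¬safe))) = {Sync, Busy, Load, Idle, Send}, so the formula does not hold at Store.

No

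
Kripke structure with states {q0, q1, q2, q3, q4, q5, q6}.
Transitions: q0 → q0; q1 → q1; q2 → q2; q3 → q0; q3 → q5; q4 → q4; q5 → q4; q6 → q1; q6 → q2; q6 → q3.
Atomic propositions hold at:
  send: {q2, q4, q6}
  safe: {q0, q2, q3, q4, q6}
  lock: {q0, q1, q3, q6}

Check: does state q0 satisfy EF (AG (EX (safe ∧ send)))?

Sat(safe ∧ send) = {q2, q4, q6}
Sat(EX (safe ∧ send)) = {s : some successor in {q2, q4, q6}} = {q2, q4, q5, q6}
AG (EX (safe ∧ send)): greatest fixpoint, start Z0 = {q2, q4, q5, q6}, keep only states in Sat with every successor in Z. Z1 = {q2, q4, q5}; fixed.
Sat(AG (EX (safe ∧ send))) = {q2, q4, q5}
EF (AG (EX (safe ∧ send))): least fixpoint, start Z0 = {q2, q4, q5}, add states with some successor in Z. Z1 = {q2, q3, q4, q5, q6}; fixed.
Sat(EF (AG (EX (safe ∧ send)))) = {q2, q3, q4, q5, q6}
q0 ∉ Sat(EF (AG (EX (safe ∧ send)))) = {q2, q3, q4, q5, q6}, so the formula does not hold at q0.

No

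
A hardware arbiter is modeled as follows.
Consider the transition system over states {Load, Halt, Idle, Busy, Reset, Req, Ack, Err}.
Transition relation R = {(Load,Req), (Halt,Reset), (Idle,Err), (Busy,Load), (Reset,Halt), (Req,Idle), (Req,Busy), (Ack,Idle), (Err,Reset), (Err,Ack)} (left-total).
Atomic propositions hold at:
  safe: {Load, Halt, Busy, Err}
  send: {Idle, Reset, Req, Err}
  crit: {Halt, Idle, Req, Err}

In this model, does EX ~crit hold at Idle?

Sat(~crit) = {Load, Busy, Reset, Ack}
Sat(EX ~crit) = {s : some successor in {Load, Busy, Reset, Ack}} = {Halt, Busy, Req, Err}
Idle ∉ Sat(EX ~crit) = {Halt, Busy, Req, Err}, so the formula does not hold at Idle.

No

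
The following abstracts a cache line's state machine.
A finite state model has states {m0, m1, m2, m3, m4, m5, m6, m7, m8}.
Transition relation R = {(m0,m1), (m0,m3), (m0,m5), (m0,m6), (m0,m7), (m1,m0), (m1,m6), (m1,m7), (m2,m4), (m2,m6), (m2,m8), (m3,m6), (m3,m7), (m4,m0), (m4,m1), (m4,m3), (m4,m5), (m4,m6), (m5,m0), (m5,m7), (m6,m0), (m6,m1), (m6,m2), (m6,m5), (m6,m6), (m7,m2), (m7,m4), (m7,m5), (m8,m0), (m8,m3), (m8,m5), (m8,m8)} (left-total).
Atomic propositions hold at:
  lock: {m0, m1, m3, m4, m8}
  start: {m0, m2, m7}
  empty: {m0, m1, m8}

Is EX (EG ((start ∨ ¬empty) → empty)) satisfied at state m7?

Sat(¬empty) = {m2, m3, m4, m5, m6, m7}
Sat(start ∨ ¬empty) = {m0, m2, m3, m4, m5, m6, m7}
Sat((start ∨ ¬empty) → empty) = {m0, m1, m8}
EG ((start ∨ ¬empty) → empty): greatest fixpoint, start Z0 = {m0, m1, m8}, keep only states in Sat with some successor in Z. Already a fixed point.
Sat(EG ((start ∨ ¬empty) → empty)) = {m0, m1, m8}
Sat(EX (EG ((start ∨ ¬empty) → empty))) = {s : some successor in {m0, m1, m8}} = {m0, m1, m2, m4, m5, m6, m8}
m7 ∉ Sat(EX (EG ((start ∨ ¬empty) → empty))) = {m0, m1, m2, m4, m5, m6, m8}, so the formula does not hold at m7.

No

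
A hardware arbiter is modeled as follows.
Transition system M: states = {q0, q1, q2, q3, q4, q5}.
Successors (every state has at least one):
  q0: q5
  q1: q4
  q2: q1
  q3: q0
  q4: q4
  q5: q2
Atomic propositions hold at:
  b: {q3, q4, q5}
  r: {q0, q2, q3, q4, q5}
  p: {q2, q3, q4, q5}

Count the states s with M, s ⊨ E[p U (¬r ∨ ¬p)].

Sat(¬r) = {q1}
Sat(¬p) = {q0, q1}
Sat(¬r ∨ ¬p) = {q0, q1}
E[p U (¬r ∨ ¬p)]: least fixpoint, start Z0 = Sat((¬r ∨ ¬p)) = {q0, q1}, add states in Sat(p) with some successor in Z. Z1 = {q0, q1, q2, q3}; Z2 = {q0, q1, q2, q3, q5}; fixed.
Sat(E[p U (¬r ∨ ¬p)]) = {q0, q1, q2, q3, q5}
|Sat(E[p U (¬r ∨ ¬p)])| = |{q0, q1, q2, q3, q5}| = 5.

5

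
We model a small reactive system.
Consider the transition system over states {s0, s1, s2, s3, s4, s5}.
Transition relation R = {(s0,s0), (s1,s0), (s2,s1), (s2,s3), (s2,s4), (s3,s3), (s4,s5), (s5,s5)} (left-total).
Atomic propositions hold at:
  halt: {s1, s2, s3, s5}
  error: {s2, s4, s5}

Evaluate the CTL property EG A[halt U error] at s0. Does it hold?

No

A[halt U error]: least fixpoint, start Z0 = Sat(error) = {s2, s4, s5}, add states in Sat(halt) with every successor in Z. Already a fixed point.
Sat(A[halt U error]) = {s2, s4, s5}
EG A[halt U error]: greatest fixpoint, start Z0 = {s2, s4, s5}, keep only states in Sat with some successor in Z. Already a fixed point.
Sat(EG A[halt U error]) = {s2, s4, s5}
s0 ∉ Sat(EG A[halt U error]) = {s2, s4, s5}, so the formula does not hold at s0.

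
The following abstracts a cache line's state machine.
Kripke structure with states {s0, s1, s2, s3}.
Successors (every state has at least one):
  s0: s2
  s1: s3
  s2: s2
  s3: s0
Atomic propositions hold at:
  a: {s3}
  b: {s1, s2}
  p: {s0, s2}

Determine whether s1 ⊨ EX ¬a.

No

Sat(¬a) = {s0, s1, s2}
Sat(EX ¬a) = {s : some successor in {s0, s1, s2}} = {s0, s2, s3}
s1 ∉ Sat(EX ¬a) = {s0, s2, s3}, so the formula does not hold at s1.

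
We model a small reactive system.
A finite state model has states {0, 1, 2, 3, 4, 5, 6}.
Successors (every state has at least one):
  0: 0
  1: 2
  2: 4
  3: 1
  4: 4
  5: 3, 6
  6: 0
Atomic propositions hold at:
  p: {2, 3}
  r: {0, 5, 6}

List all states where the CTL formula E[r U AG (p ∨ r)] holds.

{0, 5, 6}

Sat(p ∨ r) = {0, 2, 3, 5, 6}
AG (p ∨ r): greatest fixpoint, start Z0 = {0, 2, 3, 5, 6}, keep only states in Sat with every successor in Z. Z1 = {0, 5, 6}; Z2 = {0, 6}; fixed.
Sat(AG (p ∨ r)) = {0, 6}
E[r U AG (p ∨ r)]: least fixpoint, start Z0 = Sat(AG (p ∨ r)) = {0, 6}, add states in Sat(r) with some successor in Z. Z1 = {0, 5, 6}; fixed.
Sat(E[r U AG (p ∨ r)]) = {0, 5, 6}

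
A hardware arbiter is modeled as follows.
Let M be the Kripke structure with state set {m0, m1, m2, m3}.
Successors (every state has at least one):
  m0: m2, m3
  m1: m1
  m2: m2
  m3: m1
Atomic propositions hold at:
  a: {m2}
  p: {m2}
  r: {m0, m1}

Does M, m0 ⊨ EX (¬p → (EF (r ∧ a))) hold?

Sat(¬p) = {m0, m1, m3}
Sat(r ∧ a) = ∅
EF (r ∧ a): least fixpoint, start Z0 = ∅, add states with some successor in Z. Already a fixed point.
Sat(EF (r ∧ a)) = ∅
Sat(¬p → (EF (r ∧ a))) = {m2}
Sat(EX (¬p → (EF (r ∧ a)))) = {s : some successor in {m2}} = {m0, m2}
m0 ∈ Sat(EX (¬p → (EF (r ∧ a)))) = {m0, m2}, so the formula holds at m0.

Yes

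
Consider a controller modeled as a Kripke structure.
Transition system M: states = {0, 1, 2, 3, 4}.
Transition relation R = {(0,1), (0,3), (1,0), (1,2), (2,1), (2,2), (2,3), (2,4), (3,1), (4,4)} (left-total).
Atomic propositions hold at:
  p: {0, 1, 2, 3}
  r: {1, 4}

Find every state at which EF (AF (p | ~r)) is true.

Sat(~r) = {0, 2, 3}
Sat(p | ~r) = {0, 1, 2, 3}
AF (p | ~r): least fixpoint, start Z0 = {0, 1, 2, 3}, add states with every successor in Z. Already a fixed point.
Sat(AF (p | ~r)) = {0, 1, 2, 3}
EF (AF (p | ~r)): least fixpoint, start Z0 = {0, 1, 2, 3}, add states with some successor in Z. Already a fixed point.
Sat(EF (AF (p | ~r))) = {0, 1, 2, 3}

{0, 1, 2, 3}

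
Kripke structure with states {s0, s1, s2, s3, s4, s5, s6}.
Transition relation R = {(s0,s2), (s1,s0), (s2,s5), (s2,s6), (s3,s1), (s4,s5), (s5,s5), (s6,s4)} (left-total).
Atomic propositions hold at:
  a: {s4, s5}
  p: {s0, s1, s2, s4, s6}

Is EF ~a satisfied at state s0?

Yes

Sat(~a) = {s0, s1, s2, s3, s6}
EF ~a: least fixpoint, start Z0 = {s0, s1, s2, s3, s6}, add states with some successor in Z. Already a fixed point.
Sat(EF ~a) = {s0, s1, s2, s3, s6}
s0 ∈ Sat(EF ~a) = {s0, s1, s2, s3, s6}, so the formula holds at s0.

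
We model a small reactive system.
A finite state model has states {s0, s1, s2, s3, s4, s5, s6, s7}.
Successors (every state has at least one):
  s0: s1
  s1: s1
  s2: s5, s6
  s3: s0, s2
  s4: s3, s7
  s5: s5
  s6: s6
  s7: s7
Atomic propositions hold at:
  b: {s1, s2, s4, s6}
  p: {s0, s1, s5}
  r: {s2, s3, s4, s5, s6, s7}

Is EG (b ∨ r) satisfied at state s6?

Yes

Sat(b ∨ r) = {s1, s2, s3, s4, s5, s6, s7}
EG (b ∨ r): greatest fixpoint, start Z0 = {s1, s2, s3, s4, s5, s6, s7}, keep only states in Sat with some successor in Z. Already a fixed point.
Sat(EG (b ∨ r)) = {s1, s2, s3, s4, s5, s6, s7}
s6 ∈ Sat(EG (b ∨ r)) = {s1, s2, s3, s4, s5, s6, s7}, so the formula holds at s6.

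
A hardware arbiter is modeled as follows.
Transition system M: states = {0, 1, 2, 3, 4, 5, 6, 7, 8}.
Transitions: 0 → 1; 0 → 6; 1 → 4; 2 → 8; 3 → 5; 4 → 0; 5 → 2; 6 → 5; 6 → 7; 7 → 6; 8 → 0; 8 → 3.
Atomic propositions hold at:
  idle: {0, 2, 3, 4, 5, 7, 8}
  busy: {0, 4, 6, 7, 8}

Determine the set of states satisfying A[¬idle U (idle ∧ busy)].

{0, 1, 4, 7, 8}

Sat(¬idle) = {1, 6}
Sat(idle ∧ busy) = {0, 4, 7, 8}
A[¬idle U (idle ∧ busy)]: least fixpoint, start Z0 = Sat((idle ∧ busy)) = {0, 4, 7, 8}, add states in Sat(¬idle) with every successor in Z. Z1 = {0, 1, 4, 7, 8}; fixed.
Sat(A[¬idle U (idle ∧ busy)]) = {0, 1, 4, 7, 8}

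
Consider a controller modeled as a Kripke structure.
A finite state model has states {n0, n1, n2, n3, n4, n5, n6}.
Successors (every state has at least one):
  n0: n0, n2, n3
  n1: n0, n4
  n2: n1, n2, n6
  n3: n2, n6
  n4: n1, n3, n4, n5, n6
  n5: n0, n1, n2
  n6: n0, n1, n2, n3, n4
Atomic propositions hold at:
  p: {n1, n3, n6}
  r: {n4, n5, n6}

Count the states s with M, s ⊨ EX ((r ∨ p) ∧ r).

5

Sat(r ∨ p) = {n1, n3, n4, n5, n6}
Sat((r ∨ p) ∧ r) = {n4, n5, n6}
Sat(EX ((r ∨ p) ∧ r)) = {s : some successor in {n4, n5, n6}} = {n1, n2, n3, n4, n6}
|Sat(EX ((r ∨ p) ∧ r))| = |{n1, n2, n3, n4, n6}| = 5.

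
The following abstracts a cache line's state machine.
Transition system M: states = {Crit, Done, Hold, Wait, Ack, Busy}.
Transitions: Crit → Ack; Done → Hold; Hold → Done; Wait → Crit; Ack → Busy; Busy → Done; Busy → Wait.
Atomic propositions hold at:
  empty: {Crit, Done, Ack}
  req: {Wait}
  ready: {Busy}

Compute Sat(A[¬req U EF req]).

{Crit, Wait, Ack, Busy}

Sat(¬req) = {Crit, Done, Hold, Ack, Busy}
EF req: least fixpoint, start Z0 = {Wait}, add states with some successor in Z. Z1 = {Wait, Busy}; Z2 = {Wait, Ack, Busy}; Z3 = {Crit, Wait, Ack, Busy}; fixed.
Sat(EF req) = {Crit, Wait, Ack, Busy}
A[¬req U EF req]: least fixpoint, start Z0 = Sat(EF req) = {Crit, Wait, Ack, Busy}, add states in Sat(¬req) with every successor in Z. Already a fixed point.
Sat(A[¬req U EF req]) = {Crit, Wait, Ack, Busy}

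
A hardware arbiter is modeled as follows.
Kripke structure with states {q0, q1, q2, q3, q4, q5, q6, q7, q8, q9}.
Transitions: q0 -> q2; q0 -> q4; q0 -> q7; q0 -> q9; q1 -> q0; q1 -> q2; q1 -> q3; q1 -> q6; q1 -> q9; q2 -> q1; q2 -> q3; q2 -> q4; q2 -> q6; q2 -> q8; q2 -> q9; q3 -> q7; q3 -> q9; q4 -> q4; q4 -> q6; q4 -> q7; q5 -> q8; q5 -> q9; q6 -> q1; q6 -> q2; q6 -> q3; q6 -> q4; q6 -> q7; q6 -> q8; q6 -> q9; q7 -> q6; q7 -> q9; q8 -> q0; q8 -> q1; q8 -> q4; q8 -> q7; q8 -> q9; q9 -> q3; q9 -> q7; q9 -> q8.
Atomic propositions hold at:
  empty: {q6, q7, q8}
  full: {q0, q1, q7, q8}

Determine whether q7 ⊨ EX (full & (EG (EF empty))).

No

EF empty: least fixpoint, start Z0 = {q6, q7, q8}, add states with some successor in Z. Z1 = {q0, q1, q2, q3, q4, q5, q6, q7, q8, q9}; fixed.
Sat(EF empty) = {q0, q1, q2, q3, q4, q5, q6, q7, q8, q9}
EG (EF empty): greatest fixpoint, start Z0 = {q0, q1, q2, q3, q4, q5, q6, q7, q8, q9}, keep only states in Sat with some successor in Z. Already a fixed point.
Sat(EG (EF empty)) = {q0, q1, q2, q3, q4, q5, q6, q7, q8, q9}
Sat(full & (EG (EF empty))) = {q0, q1, q7, q8}
Sat(EX (full & (EG (EF empty)))) = {s : some successor in {q0, q1, q7, q8}} = {q0, q1, q2, q3, q4, q5, q6, q8, q9}
q7 ∉ Sat(EX (full & (EG (EF empty)))) = {q0, q1, q2, q3, q4, q5, q6, q8, q9}, so the formula does not hold at q7.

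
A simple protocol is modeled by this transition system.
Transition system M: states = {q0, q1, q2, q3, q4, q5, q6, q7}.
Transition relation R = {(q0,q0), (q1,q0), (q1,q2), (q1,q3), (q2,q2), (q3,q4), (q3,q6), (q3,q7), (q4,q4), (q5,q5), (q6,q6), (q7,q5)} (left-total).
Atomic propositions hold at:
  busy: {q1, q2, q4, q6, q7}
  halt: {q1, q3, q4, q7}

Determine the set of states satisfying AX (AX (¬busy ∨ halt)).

Sat(¬busy) = {q0, q3, q5}
Sat(¬busy ∨ halt) = {q0, q1, q3, q4, q5, q7}
Sat(AX (¬busy ∨ halt)) = {s : every successor in {q0, q1, q3, q4, q5, q7}} = {q0, q4, q5, q7}
Sat(AX (AX (¬busy ∨ halt))) = {s : every successor in {q0, q4, q5, q7}} = {q0, q4, q5, q7}

{q0, q4, q5, q7}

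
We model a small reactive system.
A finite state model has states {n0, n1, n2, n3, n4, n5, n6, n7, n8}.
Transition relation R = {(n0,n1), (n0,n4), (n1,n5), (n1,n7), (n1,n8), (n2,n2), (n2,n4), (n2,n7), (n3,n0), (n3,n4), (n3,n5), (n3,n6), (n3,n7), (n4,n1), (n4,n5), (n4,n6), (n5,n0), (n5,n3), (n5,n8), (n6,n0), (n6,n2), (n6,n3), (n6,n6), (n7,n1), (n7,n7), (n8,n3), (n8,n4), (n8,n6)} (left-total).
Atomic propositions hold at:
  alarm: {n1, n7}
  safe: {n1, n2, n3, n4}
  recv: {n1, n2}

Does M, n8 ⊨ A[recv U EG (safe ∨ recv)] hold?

Sat(safe ∨ recv) = {n1, n2, n3, n4}
EG (safe ∨ recv): greatest fixpoint, start Z0 = {n1, n2, n3, n4}, keep only states in Sat with some successor in Z. Z1 = {n2, n3, n4}; Z2 = {n2, n3}; Z3 = {n2}; fixed.
Sat(EG (safe ∨ recv)) = {n2}
A[recv U EG (safe ∨ recv)]: least fixpoint, start Z0 = Sat(EG (safe ∨ recv)) = {n2}, add states in Sat(recv) with every successor in Z. Already a fixed point.
Sat(A[recv U EG (safe ∨ recv)]) = {n2}
n8 ∉ Sat(A[recv U EG (safe ∨ recv)]) = {n2}, so the formula does not hold at n8.

No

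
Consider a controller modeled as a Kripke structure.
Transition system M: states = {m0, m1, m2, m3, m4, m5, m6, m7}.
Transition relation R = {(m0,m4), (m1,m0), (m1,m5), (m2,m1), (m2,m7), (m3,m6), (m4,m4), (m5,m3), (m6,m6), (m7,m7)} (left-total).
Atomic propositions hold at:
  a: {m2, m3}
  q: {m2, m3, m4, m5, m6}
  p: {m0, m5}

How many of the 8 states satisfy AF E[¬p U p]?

4

Sat(¬p) = {m1, m2, m3, m4, m6, m7}
E[¬p U p]: least fixpoint, start Z0 = Sat(p) = {m0, m5}, add states in Sat(¬p) with some successor in Z. Z1 = {m0, m1, m5}; Z2 = {m0, m1, m2, m5}; fixed.
Sat(E[¬p U p]) = {m0, m1, m2, m5}
AF E[¬p U p]: least fixpoint, start Z0 = {m0, m1, m2, m5}, add states with every successor in Z. Already a fixed point.
Sat(AF E[¬p U p]) = {m0, m1, m2, m5}
|Sat(AF E[¬p U p])| = |{m0, m1, m2, m5}| = 4.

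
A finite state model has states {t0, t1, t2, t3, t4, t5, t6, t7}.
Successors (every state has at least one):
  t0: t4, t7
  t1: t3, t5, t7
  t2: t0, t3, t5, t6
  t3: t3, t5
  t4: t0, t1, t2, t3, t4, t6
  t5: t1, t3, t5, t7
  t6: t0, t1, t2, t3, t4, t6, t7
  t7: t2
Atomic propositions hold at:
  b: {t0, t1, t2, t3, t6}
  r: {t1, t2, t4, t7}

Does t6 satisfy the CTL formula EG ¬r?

Sat(¬r) = {t0, t3, t5, t6}
EG ¬r: greatest fixpoint, start Z0 = {t0, t3, t5, t6}, keep only states in Sat with some successor in Z. Z1 = {t3, t5, t6}; fixed.
Sat(EG ¬r) = {t3, t5, t6}
t6 ∈ Sat(EG ¬r) = {t3, t5, t6}, so the formula holds at t6.

Yes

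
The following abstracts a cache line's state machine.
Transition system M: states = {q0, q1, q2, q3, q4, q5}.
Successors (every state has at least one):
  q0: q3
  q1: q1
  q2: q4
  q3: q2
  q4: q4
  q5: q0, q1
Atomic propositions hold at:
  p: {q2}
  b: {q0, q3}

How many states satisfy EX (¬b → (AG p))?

2

Sat(¬b) = {q1, q2, q4, q5}
AG p: greatest fixpoint, start Z0 = {q2}, keep only states in Sat with every successor in Z. Z1 = ∅; fixed.
Sat(AG p) = ∅
Sat(¬b → (AG p)) = {q0, q3}
Sat(EX (¬b → (AG p))) = {s : some successor in {q0, q3}} = {q0, q5}
|Sat(EX (¬b → (AG p)))| = |{q0, q5}| = 2.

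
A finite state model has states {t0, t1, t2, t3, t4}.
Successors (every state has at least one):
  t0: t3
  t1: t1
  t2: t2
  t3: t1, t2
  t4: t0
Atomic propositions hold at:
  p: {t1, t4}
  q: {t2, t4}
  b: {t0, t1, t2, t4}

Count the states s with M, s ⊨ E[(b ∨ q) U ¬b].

Sat(b ∨ q) = {t0, t1, t2, t4}
Sat(¬b) = {t3}
E[(b ∨ q) U ¬b]: least fixpoint, start Z0 = Sat(¬b) = {t3}, add states in Sat(b ∨ q) with some successor in Z. Z1 = {t0, t3}; Z2 = {t0, t3, t4}; fixed.
Sat(E[(b ∨ q) U ¬b]) = {t0, t3, t4}
|Sat(E[(b ∨ q) U ¬b])| = |{t0, t3, t4}| = 3.

3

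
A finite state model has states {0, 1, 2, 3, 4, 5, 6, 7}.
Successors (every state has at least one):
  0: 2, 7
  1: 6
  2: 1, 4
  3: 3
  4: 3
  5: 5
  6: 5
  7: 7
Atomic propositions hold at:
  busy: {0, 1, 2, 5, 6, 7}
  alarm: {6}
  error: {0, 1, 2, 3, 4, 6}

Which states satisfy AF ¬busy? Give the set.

{3, 4}

Sat(¬busy) = {3, 4}
AF ¬busy: least fixpoint, start Z0 = {3, 4}, add states with every successor in Z. Already a fixed point.
Sat(AF ¬busy) = {3, 4}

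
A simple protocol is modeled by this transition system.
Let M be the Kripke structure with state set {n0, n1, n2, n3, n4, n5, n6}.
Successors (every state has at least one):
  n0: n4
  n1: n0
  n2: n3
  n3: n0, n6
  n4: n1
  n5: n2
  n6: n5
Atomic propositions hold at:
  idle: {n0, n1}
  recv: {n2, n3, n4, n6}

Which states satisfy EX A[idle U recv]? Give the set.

A[idle U recv]: least fixpoint, start Z0 = Sat(recv) = {n2, n3, n4, n6}, add states in Sat(idle) with every successor in Z. Z1 = {n0, n2, n3, n4, n6}; Z2 = {n0, n1, n2, n3, n4, n6}; fixed.
Sat(A[idle U recv]) = {n0, n1, n2, n3, n4, n6}
Sat(EX A[idle U recv]) = {s : some successor in {n0, n1, n2, n3, n4, n6}} = {n0, n1, n2, n3, n4, n5}

{n0, n1, n2, n3, n4, n5}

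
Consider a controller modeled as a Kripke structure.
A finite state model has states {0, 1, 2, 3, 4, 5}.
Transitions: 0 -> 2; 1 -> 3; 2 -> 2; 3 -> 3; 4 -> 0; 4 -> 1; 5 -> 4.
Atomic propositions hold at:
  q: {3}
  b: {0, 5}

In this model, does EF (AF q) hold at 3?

AF q: least fixpoint, start Z0 = {3}, add states with every successor in Z. Z1 = {1, 3}; fixed.
Sat(AF q) = {1, 3}
EF (AF q): least fixpoint, start Z0 = {1, 3}, add states with some successor in Z. Z1 = {1, 3, 4}; Z2 = {1, 3, 4, 5}; fixed.
Sat(EF (AF q)) = {1, 3, 4, 5}
3 ∈ Sat(EF (AF q)) = {1, 3, 4, 5}, so the formula holds at 3.

Yes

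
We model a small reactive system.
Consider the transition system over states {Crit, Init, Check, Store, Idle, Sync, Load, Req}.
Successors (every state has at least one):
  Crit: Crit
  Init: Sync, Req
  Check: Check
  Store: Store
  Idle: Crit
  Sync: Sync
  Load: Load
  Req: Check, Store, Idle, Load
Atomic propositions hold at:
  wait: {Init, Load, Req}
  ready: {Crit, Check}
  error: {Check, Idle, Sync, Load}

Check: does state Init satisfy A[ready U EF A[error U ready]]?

Yes

A[error U ready]: least fixpoint, start Z0 = Sat(ready) = {Crit, Check}, add states in Sat(error) with every successor in Z. Z1 = {Crit, Check, Idle}; fixed.
Sat(A[error U ready]) = {Crit, Check, Idle}
EF A[error U ready]: least fixpoint, start Z0 = {Crit, Check, Idle}, add states with some successor in Z. Z1 = {Crit, Check, Idle, Req}; Z2 = {Crit, Init, Check, Idle, Req}; fixed.
Sat(EF A[error U ready]) = {Crit, Init, Check, Idle, Req}
A[ready U EF A[error U ready]]: least fixpoint, start Z0 = Sat(EF A[error U ready]) = {Crit, Init, Check, Idle, Req}, add states in Sat(ready) with every successor in Z. Already a fixed point.
Sat(A[ready U EF A[error U ready]]) = {Crit, Init, Check, Idle, Req}
Init ∈ Sat(A[ready U EF A[error U ready]]) = {Crit, Init, Check, Idle, Req}, so the formula holds at Init.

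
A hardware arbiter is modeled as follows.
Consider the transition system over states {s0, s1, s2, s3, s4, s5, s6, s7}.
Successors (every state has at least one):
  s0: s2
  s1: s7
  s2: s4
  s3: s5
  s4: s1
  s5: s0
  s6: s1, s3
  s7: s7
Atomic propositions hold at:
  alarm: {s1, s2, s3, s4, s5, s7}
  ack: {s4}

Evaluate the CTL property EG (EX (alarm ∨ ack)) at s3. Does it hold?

No

Sat(alarm ∨ ack) = {s1, s2, s3, s4, s5, s7}
Sat(EX (alarm ∨ ack)) = {s : some successor in {s1, s2, s3, s4, s5, s7}} = {s0, s1, s2, s3, s4, s6, s7}
EG (EX (alarm ∨ ack)): greatest fixpoint, start Z0 = {s0, s1, s2, s3, s4, s6, s7}, keep only states in Sat with some successor in Z. Z1 = {s0, s1, s2, s4, s6, s7}; fixed.
Sat(EG (EX (alarm ∨ ack))) = {s0, s1, s2, s4, s6, s7}
s3 ∉ Sat(EG (EX (alarm ∨ ack))) = {s0, s1, s2, s4, s6, s7}, so the formula does not hold at s3.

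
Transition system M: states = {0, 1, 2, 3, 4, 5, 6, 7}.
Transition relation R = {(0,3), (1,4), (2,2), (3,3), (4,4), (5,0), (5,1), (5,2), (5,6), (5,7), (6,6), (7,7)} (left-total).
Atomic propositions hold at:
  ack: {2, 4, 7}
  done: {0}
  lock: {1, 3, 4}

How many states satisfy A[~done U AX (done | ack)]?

4

Sat(~done) = {1, 2, 3, 4, 5, 6, 7}
Sat(done | ack) = {0, 2, 4, 7}
Sat(AX (done | ack)) = {s : every successor in {0, 2, 4, 7}} = {1, 2, 4, 7}
A[~done U AX (done | ack)]: least fixpoint, start Z0 = Sat(AX (done | ack)) = {1, 2, 4, 7}, add states in Sat(~done) with every successor in Z. Already a fixed point.
Sat(A[~done U AX (done | ack)]) = {1, 2, 4, 7}
|Sat(A[~done U AX (done | ack)])| = |{1, 2, 4, 7}| = 4.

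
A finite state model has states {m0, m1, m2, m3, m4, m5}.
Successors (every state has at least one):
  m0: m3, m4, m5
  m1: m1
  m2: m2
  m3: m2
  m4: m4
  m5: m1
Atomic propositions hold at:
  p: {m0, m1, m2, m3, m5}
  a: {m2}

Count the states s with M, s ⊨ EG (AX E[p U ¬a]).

4

Sat(¬a) = {m0, m1, m3, m4, m5}
E[p U ¬a]: least fixpoint, start Z0 = Sat(¬a) = {m0, m1, m3, m4, m5}, add states in Sat(p) with some successor in Z. Already a fixed point.
Sat(E[p U ¬a]) = {m0, m1, m3, m4, m5}
Sat(AX E[p U ¬a]) = {s : every successor in {m0, m1, m3, m4, m5}} = {m0, m1, m4, m5}
EG (AX E[p U ¬a]): greatest fixpoint, start Z0 = {m0, m1, m4, m5}, keep only states in Sat with some successor in Z. Already a fixed point.
Sat(EG (AX E[p U ¬a])) = {m0, m1, m4, m5}
|Sat(EG (AX E[p U ¬a]))| = |{m0, m1, m4, m5}| = 4.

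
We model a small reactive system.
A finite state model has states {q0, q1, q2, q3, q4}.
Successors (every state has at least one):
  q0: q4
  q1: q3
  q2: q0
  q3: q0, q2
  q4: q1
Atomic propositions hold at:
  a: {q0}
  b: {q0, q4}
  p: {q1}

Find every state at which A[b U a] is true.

{q0}

A[b U a]: least fixpoint, start Z0 = Sat(a) = {q0}, add states in Sat(b) with every successor in Z. Already a fixed point.
Sat(A[b U a]) = {q0}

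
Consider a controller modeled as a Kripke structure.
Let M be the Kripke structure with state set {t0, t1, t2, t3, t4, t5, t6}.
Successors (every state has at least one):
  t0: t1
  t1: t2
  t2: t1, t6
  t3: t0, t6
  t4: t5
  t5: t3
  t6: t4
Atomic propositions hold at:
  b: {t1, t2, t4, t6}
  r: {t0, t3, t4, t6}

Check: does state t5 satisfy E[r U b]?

No

E[r U b]: least fixpoint, start Z0 = Sat(b) = {t1, t2, t4, t6}, add states in Sat(r) with some successor in Z. Z1 = {t0, t1, t2, t3, t4, t6}; fixed.
Sat(E[r U b]) = {t0, t1, t2, t3, t4, t6}
t5 ∉ Sat(E[r U b]) = {t0, t1, t2, t3, t4, t6}, so the formula does not hold at t5.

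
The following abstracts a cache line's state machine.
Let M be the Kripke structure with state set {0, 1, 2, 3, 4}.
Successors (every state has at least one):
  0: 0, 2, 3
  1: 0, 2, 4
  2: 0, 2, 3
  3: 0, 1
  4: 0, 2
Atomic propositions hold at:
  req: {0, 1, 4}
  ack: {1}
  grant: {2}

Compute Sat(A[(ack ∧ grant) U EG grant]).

Sat(ack ∧ grant) = ∅
EG grant: greatest fixpoint, start Z0 = {2}, keep only states in Sat with some successor in Z. Already a fixed point.
Sat(EG grant) = {2}
A[(ack ∧ grant) U EG grant]: least fixpoint, start Z0 = Sat(EG grant) = {2}, add states in Sat(ack ∧ grant) with every successor in Z. Already a fixed point.
Sat(A[(ack ∧ grant) U EG grant]) = {2}

{2}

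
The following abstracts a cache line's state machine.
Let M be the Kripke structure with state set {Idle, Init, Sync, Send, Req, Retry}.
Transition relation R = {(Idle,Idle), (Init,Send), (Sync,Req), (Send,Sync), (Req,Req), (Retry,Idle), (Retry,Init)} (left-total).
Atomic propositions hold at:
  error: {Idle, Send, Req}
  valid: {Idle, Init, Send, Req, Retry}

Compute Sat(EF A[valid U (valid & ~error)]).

Sat(~error) = {Init, Sync, Retry}
Sat(valid & ~error) = {Init, Retry}
A[valid U (valid & ~error)]: least fixpoint, start Z0 = Sat((valid & ~error)) = {Init, Retry}, add states in Sat(valid) with every successor in Z. Already a fixed point.
Sat(A[valid U (valid & ~error)]) = {Init, Retry}
EF A[valid U (valid & ~error)]: least fixpoint, start Z0 = {Init, Retry}, add states with some successor in Z. Already a fixed point.
Sat(EF A[valid U (valid & ~error)]) = {Init, Retry}

{Init, Retry}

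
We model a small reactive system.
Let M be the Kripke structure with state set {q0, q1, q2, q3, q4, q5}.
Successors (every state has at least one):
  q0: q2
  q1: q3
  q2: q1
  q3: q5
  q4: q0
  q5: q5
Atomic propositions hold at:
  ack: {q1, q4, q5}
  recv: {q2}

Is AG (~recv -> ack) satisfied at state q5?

Yes

Sat(~recv) = {q0, q1, q3, q4, q5}
Sat(~recv -> ack) = {q1, q2, q4, q5}
AG (~recv -> ack): greatest fixpoint, start Z0 = {q1, q2, q4, q5}, keep only states in Sat with every successor in Z. Z1 = {q2, q5}; Z2 = {q5}; fixed.
Sat(AG (~recv -> ack)) = {q5}
q5 ∈ Sat(AG (~recv -> ack)) = {q5}, so the formula holds at q5.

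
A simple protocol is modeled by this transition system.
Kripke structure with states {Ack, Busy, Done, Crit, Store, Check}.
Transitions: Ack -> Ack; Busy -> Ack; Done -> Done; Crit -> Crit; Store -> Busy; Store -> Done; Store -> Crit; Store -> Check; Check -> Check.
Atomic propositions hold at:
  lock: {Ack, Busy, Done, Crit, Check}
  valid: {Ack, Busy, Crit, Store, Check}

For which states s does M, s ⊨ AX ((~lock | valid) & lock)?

{Ack, Busy, Crit, Check}

Sat(~lock) = {Store}
Sat(~lock | valid) = {Ack, Busy, Crit, Store, Check}
Sat((~lock | valid) & lock) = {Ack, Busy, Crit, Check}
Sat(AX ((~lock | valid) & lock)) = {s : every successor in {Ack, Busy, Crit, Check}} = {Ack, Busy, Crit, Check}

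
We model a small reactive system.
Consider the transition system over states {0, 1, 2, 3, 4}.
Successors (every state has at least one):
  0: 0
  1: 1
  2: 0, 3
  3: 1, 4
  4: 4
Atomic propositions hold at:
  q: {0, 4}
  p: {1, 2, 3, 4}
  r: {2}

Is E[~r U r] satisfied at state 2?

Yes

Sat(~r) = {0, 1, 3, 4}
E[~r U r]: least fixpoint, start Z0 = Sat(r) = {2}, add states in Sat(~r) with some successor in Z. Already a fixed point.
Sat(E[~r U r]) = {2}
2 ∈ Sat(E[~r U r]) = {2}, so the formula holds at 2.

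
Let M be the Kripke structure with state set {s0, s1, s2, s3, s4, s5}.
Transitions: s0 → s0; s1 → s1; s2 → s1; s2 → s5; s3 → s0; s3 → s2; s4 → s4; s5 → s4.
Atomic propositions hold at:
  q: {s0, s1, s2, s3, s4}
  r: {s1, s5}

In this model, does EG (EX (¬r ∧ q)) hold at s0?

Sat(¬r) = {s0, s2, s3, s4}
Sat(¬r ∧ q) = {s0, s2, s3, s4}
Sat(EX (¬r ∧ q)) = {s : some successor in {s0, s2, s3, s4}} = {s0, s3, s4, s5}
EG (EX (¬r ∧ q)): greatest fixpoint, start Z0 = {s0, s3, s4, s5}, keep only states in Sat with some successor in Z. Already a fixed point.
Sat(EG (EX (¬r ∧ q))) = {s0, s3, s4, s5}
s0 ∈ Sat(EG (EX (¬r ∧ q))) = {s0, s3, s4, s5}, so the formula holds at s0.

Yes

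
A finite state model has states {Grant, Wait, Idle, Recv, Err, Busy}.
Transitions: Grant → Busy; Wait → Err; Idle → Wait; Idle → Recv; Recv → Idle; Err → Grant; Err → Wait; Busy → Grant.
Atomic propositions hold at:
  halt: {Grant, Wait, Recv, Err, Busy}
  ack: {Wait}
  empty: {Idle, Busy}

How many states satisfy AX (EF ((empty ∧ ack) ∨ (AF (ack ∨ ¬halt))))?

3

Sat(empty ∧ ack) = ∅
Sat(¬halt) = {Idle}
Sat(ack ∨ ¬halt) = {Wait, Idle}
AF (ack ∨ ¬halt): least fixpoint, start Z0 = {Wait, Idle}, add states with every successor in Z. Z1 = {Wait, Idle, Recv}; fixed.
Sat(AF (ack ∨ ¬halt)) = {Wait, Idle, Recv}
Sat((empty ∧ ack) ∨ (AF (ack ∨ ¬halt))) = {Wait, Idle, Recv}
EF ((empty ∧ ack) ∨ (AF (ack ∨ ¬halt))): least fixpoint, start Z0 = {Wait, Idle, Recv}, add states with some successor in Z. Z1 = {Wait, Idle, Recv, Err}; fixed.
Sat(EF ((empty ∧ ack) ∨ (AF (ack ∨ ¬halt)))) = {Wait, Idle, Recv, Err}
Sat(AX (EF ((empty ∧ ack) ∨ (AF (ack ∨ ¬halt))))) = {s : every successor in {Wait, Idle, Recv, Err}} = {Wait, Idle, Recv}
|Sat(AX (EF ((empty ∧ ack) ∨ (AF (ack ∨ ¬halt)))))| = |{Wait, Idle, Recv}| = 3.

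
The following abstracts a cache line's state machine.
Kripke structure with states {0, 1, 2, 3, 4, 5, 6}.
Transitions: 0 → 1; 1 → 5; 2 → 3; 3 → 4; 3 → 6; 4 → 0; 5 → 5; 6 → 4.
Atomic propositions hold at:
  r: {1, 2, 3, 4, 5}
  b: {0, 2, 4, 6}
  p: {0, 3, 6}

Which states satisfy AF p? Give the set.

{0, 2, 3, 4, 6}

AF p: least fixpoint, start Z0 = {0, 3, 6}, add states with every successor in Z. Z1 = {0, 2, 3, 4, 6}; fixed.
Sat(AF p) = {0, 2, 3, 4, 6}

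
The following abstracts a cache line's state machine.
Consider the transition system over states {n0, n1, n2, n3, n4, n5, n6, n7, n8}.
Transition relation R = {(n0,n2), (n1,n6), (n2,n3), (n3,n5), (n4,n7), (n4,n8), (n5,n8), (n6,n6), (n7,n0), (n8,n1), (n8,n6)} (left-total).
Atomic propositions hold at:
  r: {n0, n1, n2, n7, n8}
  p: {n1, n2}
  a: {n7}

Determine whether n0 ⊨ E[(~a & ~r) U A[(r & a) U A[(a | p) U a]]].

No

Sat(~a) = {n0, n1, n2, n3, n4, n5, n6, n8}
Sat(~r) = {n3, n4, n5, n6}
Sat(~a & ~r) = {n3, n4, n5, n6}
Sat(r & a) = {n7}
Sat(a | p) = {n1, n2, n7}
A[(a | p) U a]: least fixpoint, start Z0 = Sat(a) = {n7}, add states in Sat(a | p) with every successor in Z. Already a fixed point.
Sat(A[(a | p) U a]) = {n7}
A[(r & a) U A[(a | p) U a]]: least fixpoint, start Z0 = Sat(A[(a | p) U a]) = {n7}, add states in Sat(r & a) with every successor in Z. Already a fixed point.
Sat(A[(r & a) U A[(a | p) U a]]) = {n7}
E[(~a & ~r) U A[(r & a) U A[(a | p) U a]]]: least fixpoint, start Z0 = Sat(A[(r & a) U A[(a | p) U a]]) = {n7}, add states in Sat(~a & ~r) with some successor in Z. Z1 = {n4, n7}; fixed.
Sat(E[(~a & ~r) U A[(r & a) U A[(a | p) U a]]]) = {n4, n7}
n0 ∉ Sat(E[(~a & ~r) U A[(r & a) U A[(a | p) U a]]]) = {n4, n7}, so the formula does not hold at n0.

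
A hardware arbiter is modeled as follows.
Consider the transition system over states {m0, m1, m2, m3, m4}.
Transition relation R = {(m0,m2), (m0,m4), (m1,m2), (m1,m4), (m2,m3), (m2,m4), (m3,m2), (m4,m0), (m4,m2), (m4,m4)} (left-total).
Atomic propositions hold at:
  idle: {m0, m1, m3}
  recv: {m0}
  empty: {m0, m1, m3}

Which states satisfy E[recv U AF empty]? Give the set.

AF empty: least fixpoint, start Z0 = {m0, m1, m3}, add states with every successor in Z. Already a fixed point.
Sat(AF empty) = {m0, m1, m3}
E[recv U AF empty]: least fixpoint, start Z0 = Sat(AF empty) = {m0, m1, m3}, add states in Sat(recv) with some successor in Z. Already a fixed point.
Sat(E[recv U AF empty]) = {m0, m1, m3}

{m0, m1, m3}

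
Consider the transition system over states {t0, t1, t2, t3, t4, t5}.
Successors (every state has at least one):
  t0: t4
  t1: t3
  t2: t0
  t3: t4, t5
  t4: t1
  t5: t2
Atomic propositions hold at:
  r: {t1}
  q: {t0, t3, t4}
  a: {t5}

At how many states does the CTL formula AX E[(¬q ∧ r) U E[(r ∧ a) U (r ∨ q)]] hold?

Sat(¬q) = {t1, t2, t5}
Sat(¬q ∧ r) = {t1}
Sat(r ∧ a) = ∅
Sat(r ∨ q) = {t0, t1, t3, t4}
E[(r ∧ a) U (r ∨ q)]: least fixpoint, start Z0 = Sat((r ∨ q)) = {t0, t1, t3, t4}, add states in Sat(r ∧ a) with some successor in Z. Already a fixed point.
Sat(E[(r ∧ a) U (r ∨ q)]) = {t0, t1, t3, t4}
E[(¬q ∧ r) U E[(r ∧ a) U (r ∨ q)]]: least fixpoint, start Z0 = Sat(E[(r ∧ a) U (r ∨ q)]) = {t0, t1, t3, t4}, add states in Sat(¬q ∧ r) with some successor in Z. Already a fixed point.
Sat(E[(¬q ∧ r) U E[(r ∧ a) U (r ∨ q)]]) = {t0, t1, t3, t4}
Sat(AX E[(¬q ∧ r) U E[(r ∧ a) U (r ∨ q)]]) = {s : every successor in {t0, t1, t3, t4}} = {t0, t1, t2, t4}
|Sat(AX E[(¬q ∧ r) U E[(r ∧ a) U (r ∨ q)]])| = |{t0, t1, t2, t4}| = 4.

4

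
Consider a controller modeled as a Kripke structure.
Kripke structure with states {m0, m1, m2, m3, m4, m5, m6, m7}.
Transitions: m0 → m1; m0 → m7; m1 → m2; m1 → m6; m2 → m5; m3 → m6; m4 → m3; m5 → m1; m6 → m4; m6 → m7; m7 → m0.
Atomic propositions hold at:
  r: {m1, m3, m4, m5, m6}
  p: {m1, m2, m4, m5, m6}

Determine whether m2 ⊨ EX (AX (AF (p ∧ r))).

Yes

Sat(p ∧ r) = {m1, m4, m5, m6}
AF (p ∧ r): least fixpoint, start Z0 = {m1, m4, m5, m6}, add states with every successor in Z. Z1 = {m1, m2, m3, m4, m5, m6}; fixed.
Sat(AF (p ∧ r)) = {m1, m2, m3, m4, m5, m6}
Sat(AX (AF (p ∧ r))) = {s : every successor in {m1, m2, m3, m4, m5, m6}} = {m1, m2, m3, m4, m5}
Sat(EX (AX (AF (p ∧ r)))) = {s : some successor in {m1, m2, m3, m4, m5}} = {m0, m1, m2, m4, m5, m6}
m2 ∈ Sat(EX (AX (AF (p ∧ r)))) = {m0, m1, m2, m4, m5, m6}, so the formula holds at m2.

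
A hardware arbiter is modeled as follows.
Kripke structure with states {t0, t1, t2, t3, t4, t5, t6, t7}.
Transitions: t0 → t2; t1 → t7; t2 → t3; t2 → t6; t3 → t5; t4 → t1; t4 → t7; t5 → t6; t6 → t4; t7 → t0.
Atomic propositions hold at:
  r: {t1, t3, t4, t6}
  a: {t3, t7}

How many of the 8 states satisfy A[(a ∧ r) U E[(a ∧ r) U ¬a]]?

Sat(a ∧ r) = {t3}
Sat(¬a) = {t0, t1, t2, t4, t5, t6}
E[(a ∧ r) U ¬a]: least fixpoint, start Z0 = Sat(¬a) = {t0, t1, t2, t4, t5, t6}, add states in Sat(a ∧ r) with some successor in Z. Z1 = {t0, t1, t2, t3, t4, t5, t6}; fixed.
Sat(E[(a ∧ r) U ¬a]) = {t0, t1, t2, t3, t4, t5, t6}
A[(a ∧ r) U E[(a ∧ r) U ¬a]]: least fixpoint, start Z0 = Sat(E[(a ∧ r) U ¬a]) = {t0, t1, t2, t3, t4, t5, t6}, add states in Sat(a ∧ r) with every successor in Z. Already a fixed point.
Sat(A[(a ∧ r) U E[(a ∧ r) U ¬a]]) = {t0, t1, t2, t3, t4, t5, t6}
|Sat(A[(a ∧ r) U E[(a ∧ r) U ¬a]])| = |{t0, t1, t2, t3, t4, t5, t6}| = 7.

7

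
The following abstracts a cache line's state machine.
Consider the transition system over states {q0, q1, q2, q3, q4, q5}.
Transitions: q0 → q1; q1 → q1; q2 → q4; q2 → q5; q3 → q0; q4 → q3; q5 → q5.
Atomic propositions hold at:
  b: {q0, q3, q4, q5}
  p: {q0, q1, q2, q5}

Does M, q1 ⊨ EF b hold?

EF b: least fixpoint, start Z0 = {q0, q3, q4, q5}, add states with some successor in Z. Z1 = {q0, q2, q3, q4, q5}; fixed.
Sat(EF b) = {q0, q2, q3, q4, q5}
q1 ∉ Sat(EF b) = {q0, q2, q3, q4, q5}, so the formula does not hold at q1.

No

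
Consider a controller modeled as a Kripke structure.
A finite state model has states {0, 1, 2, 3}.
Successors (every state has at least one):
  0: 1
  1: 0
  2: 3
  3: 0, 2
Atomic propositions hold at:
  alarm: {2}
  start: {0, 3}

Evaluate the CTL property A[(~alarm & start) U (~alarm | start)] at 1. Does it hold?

Yes

Sat(~alarm) = {0, 1, 3}
Sat(~alarm & start) = {0, 3}
Sat(~alarm | start) = {0, 1, 3}
A[(~alarm & start) U (~alarm | start)]: least fixpoint, start Z0 = Sat((~alarm | start)) = {0, 1, 3}, add states in Sat(~alarm & start) with every successor in Z. Already a fixed point.
Sat(A[(~alarm & start) U (~alarm | start)]) = {0, 1, 3}
1 ∈ Sat(A[(~alarm & start) U (~alarm | start)]) = {0, 1, 3}, so the formula holds at 1.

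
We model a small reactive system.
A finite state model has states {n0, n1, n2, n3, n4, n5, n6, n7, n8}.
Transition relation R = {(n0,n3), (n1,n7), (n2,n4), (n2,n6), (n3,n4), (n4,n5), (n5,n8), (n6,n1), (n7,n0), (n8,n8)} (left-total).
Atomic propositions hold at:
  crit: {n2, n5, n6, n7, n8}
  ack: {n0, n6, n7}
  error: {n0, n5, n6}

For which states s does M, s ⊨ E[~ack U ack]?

{n0, n1, n2, n6, n7}

Sat(~ack) = {n1, n2, n3, n4, n5, n8}
E[~ack U ack]: least fixpoint, start Z0 = Sat(ack) = {n0, n6, n7}, add states in Sat(~ack) with some successor in Z. Z1 = {n0, n1, n2, n6, n7}; fixed.
Sat(E[~ack U ack]) = {n0, n1, n2, n6, n7}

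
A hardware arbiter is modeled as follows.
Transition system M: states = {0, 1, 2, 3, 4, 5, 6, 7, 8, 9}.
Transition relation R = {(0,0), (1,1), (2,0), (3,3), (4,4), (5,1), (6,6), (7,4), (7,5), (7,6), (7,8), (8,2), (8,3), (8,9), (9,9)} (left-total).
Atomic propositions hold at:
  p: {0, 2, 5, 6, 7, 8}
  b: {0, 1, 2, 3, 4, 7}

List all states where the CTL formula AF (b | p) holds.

{0, 1, 2, 3, 4, 5, 6, 7, 8}

Sat(b | p) = {0, 1, 2, 3, 4, 5, 6, 7, 8}
AF (b | p): least fixpoint, start Z0 = {0, 1, 2, 3, 4, 5, 6, 7, 8}, add states with every successor in Z. Already a fixed point.
Sat(AF (b | p)) = {0, 1, 2, 3, 4, 5, 6, 7, 8}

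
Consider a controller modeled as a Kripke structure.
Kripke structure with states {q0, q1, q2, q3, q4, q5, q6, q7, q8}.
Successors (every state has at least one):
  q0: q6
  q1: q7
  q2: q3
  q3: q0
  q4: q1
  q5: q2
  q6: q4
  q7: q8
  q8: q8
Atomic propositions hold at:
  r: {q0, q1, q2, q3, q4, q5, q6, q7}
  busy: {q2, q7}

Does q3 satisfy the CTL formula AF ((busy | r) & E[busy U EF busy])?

Sat(busy | r) = {q0, q1, q2, q3, q4, q5, q6, q7}
EF busy: least fixpoint, start Z0 = {q2, q7}, add states with some successor in Z. Z1 = {q1, q2, q5, q7}; Z2 = {q1, q2, q4, q5, q7}; Z3 = {q1, q2, q4, q5, q6, q7}; Z4 = {q0, q1, q2, q4, q5, q6, q7}; Z5 = {q0, q1, q2, q3, q4, q5, q6, q7}; fixed.
Sat(EF busy) = {q0, q1, q2, q3, q4, q5, q6, q7}
E[busy U EF busy]: least fixpoint, start Z0 = Sat(EF busy) = {q0, q1, q2, q3, q4, q5, q6, q7}, add states in Sat(busy) with some successor in Z. Already a fixed point.
Sat(E[busy U EF busy]) = {q0, q1, q2, q3, q4, q5, q6, q7}
Sat((busy | r) & E[busy U EF busy]) = {q0, q1, q2, q3, q4, q5, q6, q7}
AF ((busy | r) & E[busy U EF busy]): least fixpoint, start Z0 = {q0, q1, q2, q3, q4, q5, q6, q7}, add states with every successor in Z. Already a fixed point.
Sat(AF ((busy | r) & E[busy U EF busy])) = {q0, q1, q2, q3, q4, q5, q6, q7}
q3 ∈ Sat(AF ((busy | r) & E[busy U EF busy])) = {q0, q1, q2, q3, q4, q5, q6, q7}, so the formula holds at q3.

Yes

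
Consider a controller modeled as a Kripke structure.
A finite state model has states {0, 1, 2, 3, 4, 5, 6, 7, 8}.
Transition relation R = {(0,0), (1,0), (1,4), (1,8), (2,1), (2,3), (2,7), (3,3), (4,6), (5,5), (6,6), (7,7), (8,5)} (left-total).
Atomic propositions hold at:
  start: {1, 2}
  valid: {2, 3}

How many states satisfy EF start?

2

EF start: least fixpoint, start Z0 = {1, 2}, add states with some successor in Z. Already a fixed point.
Sat(EF start) = {1, 2}
|Sat(EF start)| = |{1, 2}| = 2.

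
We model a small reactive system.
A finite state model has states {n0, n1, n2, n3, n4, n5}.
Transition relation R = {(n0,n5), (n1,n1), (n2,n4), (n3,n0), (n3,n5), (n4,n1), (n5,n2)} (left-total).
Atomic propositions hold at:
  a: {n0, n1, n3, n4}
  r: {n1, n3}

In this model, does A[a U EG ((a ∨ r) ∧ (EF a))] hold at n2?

No

Sat(a ∨ r) = {n0, n1, n3, n4}
EF a: least fixpoint, start Z0 = {n0, n1, n3, n4}, add states with some successor in Z. Z1 = {n0, n1, n2, n3, n4}; Z2 = {n0, n1, n2, n3, n4, n5}; fixed.
Sat(EF a) = {n0, n1, n2, n3, n4, n5}
Sat((a ∨ r) ∧ (EF a)) = {n0, n1, n3, n4}
EG ((a ∨ r) ∧ (EF a)): greatest fixpoint, start Z0 = {n0, n1, n3, n4}, keep only states in Sat with some successor in Z. Z1 = {n1, n3, n4}; Z2 = {n1, n4}; fixed.
Sat(EG ((a ∨ r) ∧ (EF a))) = {n1, n4}
A[a U EG ((a ∨ r) ∧ (EF a))]: least fixpoint, start Z0 = Sat(EG ((a ∨ r) ∧ (EF a))) = {n1, n4}, add states in Sat(a) with every successor in Z. Already a fixed point.
Sat(A[a U EG ((a ∨ r) ∧ (EF a))]) = {n1, n4}
n2 ∉ Sat(A[a U EG ((a ∨ r) ∧ (EF a))]) = {n1, n4}, so the formula does not hold at n2.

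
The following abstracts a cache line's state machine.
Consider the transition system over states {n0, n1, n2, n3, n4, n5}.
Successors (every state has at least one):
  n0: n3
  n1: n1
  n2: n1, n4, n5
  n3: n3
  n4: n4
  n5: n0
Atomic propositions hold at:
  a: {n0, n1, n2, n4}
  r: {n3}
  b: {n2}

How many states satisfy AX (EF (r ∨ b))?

Sat(r ∨ b) = {n2, n3}
EF (r ∨ b): least fixpoint, start Z0 = {n2, n3}, add states with some successor in Z. Z1 = {n0, n2, n3}; Z2 = {n0, n2, n3, n5}; fixed.
Sat(EF (r ∨ b)) = {n0, n2, n3, n5}
Sat(AX (EF (r ∨ b))) = {s : every successor in {n0, n2, n3, n5}} = {n0, n3, n5}
|Sat(AX (EF (r ∨ b)))| = |{n0, n3, n5}| = 3.

3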